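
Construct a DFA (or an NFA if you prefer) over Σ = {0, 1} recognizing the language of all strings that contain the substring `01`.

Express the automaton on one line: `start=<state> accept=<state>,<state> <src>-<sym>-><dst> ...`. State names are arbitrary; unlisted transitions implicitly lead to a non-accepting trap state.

Track how much of `01` has been matched so far: state A is no progress, C is the absorbing accept state reached once `01` has occurred. Intermediate states record partial matches; on a mismatch, fall back to the longest reusable overlap.
A 3-state machine:
       0  1 
>  A   B  A 
   B   B  C 
 * C   C  C 
(> = start, * = accepting)

start=A accept=C A-0->B A-1->A B-0->B B-1->C C-0->C C-1->C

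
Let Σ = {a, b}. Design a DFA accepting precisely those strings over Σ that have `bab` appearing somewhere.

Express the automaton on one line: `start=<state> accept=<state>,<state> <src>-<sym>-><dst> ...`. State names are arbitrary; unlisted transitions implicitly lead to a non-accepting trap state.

Track how much of `bab` has been matched so far: state s0 is no progress, s3 is the absorbing accept state reached once `bab` has occurred. Intermediate states record partial matches; on a mismatch, fall back to the longest reusable overlap.
With 4 states:
        a   b  
>  s0   s0  s1 
   s1   s2  s1 
   s2   s0  s3 
 * s3   s3  s3 
(> = start, * = accepting)

start=s0 accept=s3 s0-a->s0 s0-b->s1 s1-a->s2 s1-b->s1 s2-a->s0 s2-b->s3 s3-a->s3 s3-b->s3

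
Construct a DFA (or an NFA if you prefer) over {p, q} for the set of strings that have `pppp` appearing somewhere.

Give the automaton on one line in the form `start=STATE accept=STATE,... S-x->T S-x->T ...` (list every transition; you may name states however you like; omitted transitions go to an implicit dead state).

start=S0 accept=S4 S0-p->S1 S0-q->S0 S1-p->S2 S1-q->S0 S2-p->S3 S2-q->S0 S3-p->S4 S3-q->S0 S4-p->S4 S4-q->S4

Track how much of `pppp` has been matched so far: state S0 is no progress, S4 is the absorbing accept state reached once `pppp` has occurred. Intermediate states record partial matches; on a mismatch, fall back to the longest reusable overlap.
A 5-state machine:
        p   q  
>  S0   S1  S0 
   S1   S2  S0 
   S2   S3  S0 
   S3   S4  S0 
 * S4   S4  S4 
(> = start, * = accepting)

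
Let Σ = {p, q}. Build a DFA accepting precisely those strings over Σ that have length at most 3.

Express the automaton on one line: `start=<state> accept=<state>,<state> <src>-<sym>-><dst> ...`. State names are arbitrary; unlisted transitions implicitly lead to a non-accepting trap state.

We only need to distinguish lengths 0, 1, …, 3, and '>3'. Chain S0 → S1 → S2 → S3 → S4 on every symbol, with S4 looping. Accepting states: {S0, S1, S2, S3}.
With 5 states:
        p   q  
>* S0   S1  S1 
 * S1   S2  S2 
 * S2   S3  S3 
 * S3   S4  S4 
   S4   S4  S4 
(> = start, * = accepting)

start=S0 accept=S0,S1,S2,S3 S0-p->S1 S0-q->S1 S1-p->S2 S1-q->S2 S2-p->S3 S2-q->S3 S3-p->S4 S3-q->S4 S4-p->S4 S4-q->S4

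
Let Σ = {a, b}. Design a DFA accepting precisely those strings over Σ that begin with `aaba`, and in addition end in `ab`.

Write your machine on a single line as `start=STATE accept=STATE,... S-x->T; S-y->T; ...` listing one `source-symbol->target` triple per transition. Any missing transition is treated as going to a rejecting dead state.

Run two small machines in parallel and take their product. The first has 6 states tracking whether the input so far still matches the prefix `aaba`; the second has 3 states tracking how much of the suffix `ab` has currently been matched. A product state is a pair (one from each), accepting exactly when both do.
10 states suffice.
        a   b  
>  S0   S1  S2 
   S1   S3  S4 
   S2   S5  S2 
   S3   S5  S6 
   S4   S5  S2 
   S5   S5  S4 
   S6   S7  S2 
   S7   S7  S8 
 * S8   S7  S9 
   S9   S7  S9 
(> = start, * = accepting)

start=S0; accept=S8; S0-a->S1; S0-b->S2; S1-a->S3; S1-b->S4; S2-a->S5; S2-b->S2; S3-a->S5; S3-b->S6; S4-a->S5; S4-b->S2; S5-a->S5; S5-b->S4; S6-a->S7; S6-b->S2; S7-a->S7; S7-b->S8; S8-a->S7; S8-b->S9; S9-a->S7; S9-b->S9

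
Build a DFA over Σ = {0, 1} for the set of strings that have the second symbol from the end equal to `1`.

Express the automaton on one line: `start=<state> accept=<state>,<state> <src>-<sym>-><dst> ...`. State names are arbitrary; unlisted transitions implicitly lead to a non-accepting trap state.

A DFA must remember the last 2 symbols (since which symbol is second-to-last isn't known until the input ends). Use one state per possible window of the last ≤2 symbols; accept from those whose window starts with `1`.
With 7 states:
        0   1  
>  q0   q1  q2 
   q1   q3  q4 
   q2   q5  q6 
   q3   q3  q4 
   q4   q5  q6 
 * q5   q3  q4 
 * q6   q5  q6 
(> = start, * = accepting)

start=q0 accept=q5,q6 q0-0->q1 q0-1->q2 q1-0->q3 q1-1->q4 q2-0->q5 q2-1->q6 q3-0->q3 q3-1->q4 q4-0->q5 q4-1->q6 q5-0->q3 q5-1->q4 q6-0->q5 q6-1->q6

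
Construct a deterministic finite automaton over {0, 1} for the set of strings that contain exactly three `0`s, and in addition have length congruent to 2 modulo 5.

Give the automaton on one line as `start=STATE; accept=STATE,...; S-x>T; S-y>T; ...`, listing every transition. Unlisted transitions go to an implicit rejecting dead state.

Handle the two conditions separately and then intersect. The first has 5 states tracking the count of `0`s, saturating at 4; the second has 5 states tracking the input length modulo 5. A product state is a pair (one from each), accepting exactly when both do. After merging equivalent states the machine shrinks.
21 states suffice.
          0    1  
>  q0     q1   q2 
   q1     q3   q4 
   q2     q4   q5 
   q3     q6   q7 
   q4     q7   q8 
   q5     q8   q9 
   q6    q10  q11 
   q7    q11  q12 
   q8    q12  q13 
   q9    q13  q14 
   q10   q10  q10 
   q11   q10  q15 
   q12   q15  q16 
   q13   q16  q17 
   q14   q17   q0 
   q15   q10  q18 
   q16   q18  q19 
   q17   q19   q1 
   q18   q10  q20 
   q19   q20   q3 
 * q20   q10   q6 
(> = start, * = accepting)

start=q0; accept=q20; q0-0>q1; q0-1>q2; q1-0>q3; q1-1>q4; q2-0>q4; q2-1>q5; q3-0>q6; q3-1>q7; q4-0>q7; q4-1>q8; q5-0>q8; q5-1>q9; q6-0>q10; q6-1>q11; q7-0>q11; q7-1>q12; q8-0>q12; q8-1>q13; q9-0>q13; q9-1>q14; q10-0>q10; q10-1>q10; q11-0>q10; q11-1>q15; q12-0>q15; q12-1>q16; q13-0>q16; q13-1>q17; q14-0>q17; q14-1>q0; q15-0>q10; q15-1>q18; q16-0>q18; q16-1>q19; q17-0>q19; q17-1>q1; q18-0>q10; q18-1>q20; q19-0>q20; q19-1>q3; q20-0>q10; q20-1>q6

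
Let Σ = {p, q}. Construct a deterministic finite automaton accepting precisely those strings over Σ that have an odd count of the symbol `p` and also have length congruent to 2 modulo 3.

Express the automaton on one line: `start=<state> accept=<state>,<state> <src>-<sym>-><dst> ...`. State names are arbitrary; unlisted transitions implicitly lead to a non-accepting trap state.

Build one automaton per condition and run them in lockstep. The first has 2 states tracking the count of `p`s modulo 2; the second has 3 states tracking the input length modulo 3. A product state is a pair (one from each), accepting exactly when both do.
6 states suffice.
        p   q  
>  S0   S1  S2 
   S1   S3  S4 
   S2   S4  S3 
   S3   S5  S0 
 * S4   S0  S5 
   S5   S2  S1 
(> = start, * = accepting)

start=S0 accept=S4 S0-p->S1 S0-q->S2 S1-p->S3 S1-q->S4 S2-p->S4 S2-q->S3 S3-p->S5 S3-q->S0 S4-p->S0 S4-q->S5 S5-p->S2 S5-q->S1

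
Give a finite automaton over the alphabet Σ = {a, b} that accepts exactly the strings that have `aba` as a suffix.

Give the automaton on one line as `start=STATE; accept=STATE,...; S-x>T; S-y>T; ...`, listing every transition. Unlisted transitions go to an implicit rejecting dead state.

Remember how much of `aba` the current input suffix matches. State q0 means no match yet; q1 means the last symbol is `a`; q2 means the last 2 symbols are `ab`; q3 means the last 3 symbols are `aba`. Only q3 accepts. On a mismatch, fall back to the longest proper suffix that is still a prefix of `aba`.
        a   b  
>  q0   q1  q0 
   q1   q1  q2 
   q2   q3  q0 
 * q3   q1  q2 
(> = start, * = accepting)

start=q0; accept=q3; q0-a>q1; q0-b>q0; q1-a>q1; q1-b>q2; q2-a>q3; q2-b>q0; q3-a>q1; q3-b>q2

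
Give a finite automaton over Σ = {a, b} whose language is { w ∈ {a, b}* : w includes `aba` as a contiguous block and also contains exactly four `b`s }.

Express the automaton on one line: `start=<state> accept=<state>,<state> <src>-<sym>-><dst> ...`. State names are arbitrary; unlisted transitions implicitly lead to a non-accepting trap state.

Handle the two conditions separately and then intersect. One (4 states) tracks whether and how much of `aba` has been seen; the other (6 states) tracks the count of `b`s, saturating at 5. Each combined state is a pair, one component from each; accept when both components accept. Equivalent product states are then merged.
A 17-state machine:
          a    b  
>  S0     S1   S2 
   S1     S1   S3 
   S2     S4   S5 
   S3     S6   S5 
   S4     S4   S7 
   S5     S8   S9 
   S6     S6  S10 
   S7    S10   S9 
   S8     S8  S11 
   S9    S12  S13 
   S10   S10  S14 
   S11   S14  S13 
   S12   S12  S15 
   S13   S13  S13 
   S14   S14  S16 
   S15   S16  S13 
 * S16   S16  S13 
(> = start, * = accepting)

start=S0 accept=S16 S0-a->S1 S0-b->S2 S1-a->S1 S1-b->S3 S2-a->S4 S2-b->S5 S3-a->S6 S3-b->S5 S4-a->S4 S4-b->S7 S5-a->S8 S5-b->S9 S6-a->S6 S6-b->S10 S7-a->S10 S7-b->S9 S8-a->S8 S8-b->S11 S9-a->S12 S9-b->S13 S10-a->S10 S10-b->S14 S11-a->S14 S11-b->S13 S12-a->S12 S12-b->S15 S13-a->S13 S13-b->S13 S14-a->S14 S14-b->S16 S15-a->S16 S15-b->S13 S16-a->S16 S16-b->S13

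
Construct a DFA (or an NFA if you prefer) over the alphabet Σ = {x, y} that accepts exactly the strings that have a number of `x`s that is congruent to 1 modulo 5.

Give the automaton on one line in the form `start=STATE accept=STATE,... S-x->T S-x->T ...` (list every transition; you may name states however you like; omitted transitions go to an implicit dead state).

Keep the running count of `x`s modulo 5: each `x` advances along the cycle S0 → S1 → S2 → S3 → S4 → S0 while other symbols loop. Accept at S1.
A 5-state machine:
        x   y  
>  S0   S1  S0 
 * S1   S2  S1 
   S2   S3  S2 
   S3   S4  S3 
   S4   S0  S4 
(> = start, * = accepting)

start=S0 accept=S1 S0-x->S1 S0-y->S0 S1-x->S2 S1-y->S1 S2-x->S3 S2-y->S2 S3-x->S4 S3-y->S3 S4-x->S0 S4-y->S4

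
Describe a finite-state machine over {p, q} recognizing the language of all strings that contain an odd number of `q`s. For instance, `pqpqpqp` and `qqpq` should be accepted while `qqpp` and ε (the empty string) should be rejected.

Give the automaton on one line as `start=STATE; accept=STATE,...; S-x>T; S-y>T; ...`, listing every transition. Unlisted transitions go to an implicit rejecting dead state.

start=S0; accept=S1; S0-p>S0; S0-q>S1; S1-p>S1; S1-q>S0

The only thing that matters is how many `q`s have appeared, reduced mod 2. Use one state per residue: S0 for 0, …, S1 for 1. Reading `q` moves to the next residue; anything else stays put. S1 is accepting.
A 2-state machine:
        p   q  
>  S0   S0  S1 
 * S1   S1  S0 
(> = start, * = accepting)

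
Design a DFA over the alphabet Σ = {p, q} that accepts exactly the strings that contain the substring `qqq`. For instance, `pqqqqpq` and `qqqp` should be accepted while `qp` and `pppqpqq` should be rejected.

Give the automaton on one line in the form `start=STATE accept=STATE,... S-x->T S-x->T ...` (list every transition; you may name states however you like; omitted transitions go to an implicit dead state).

start=S0 accept=S3 S0-p->S0 S0-q->S1 S1-p->S0 S1-q->S2 S2-p->S0 S2-q->S3 S3-p->S3 S3-q->S3

States S0..S2 record the length of the longest prefix of `qqq` that matches the current input suffix. Reaching S3 means `qqq` has been seen, and we stay there forever. Accept from S3.
A 4-state machine:
        p   q  
>  S0   S0  S1 
   S1   S0  S2 
   S2   S0  S3 
 * S3   S3  S3 
(> = start, * = accepting)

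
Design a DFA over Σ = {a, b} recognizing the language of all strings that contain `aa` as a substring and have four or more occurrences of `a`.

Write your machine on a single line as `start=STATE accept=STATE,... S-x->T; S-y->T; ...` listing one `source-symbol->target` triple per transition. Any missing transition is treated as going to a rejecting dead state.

start=s0; accept=s6,s8; s0-a->s1; s0-b->s0; s1-a->s2; s1-b->s3; s2-a->s4; s2-b->s2; s3-a->s5; s3-b->s3; s4-a->s6; s4-b->s4; s5-a->s4; s5-b->s7; s6-a->s8; s6-b->s6; s7-a->s9; s7-b->s7; s8-a->s8; s8-b->s8; s9-a->s6; s9-b->s10; s10-a->s11; s10-b->s10; s11-a->s8; s11-b->s12; s12-a->s13; s12-b->s12; s13-a->s8; s13-b->s14; s14-a->s13; s14-b->s14

Run two small machines in parallel and take their product. One (3 states) tracks whether and how much of `aa` has been seen; the other (6 states) tracks the count of `a`s, saturating at 5. Each combined state is a pair, one component from each; accept when both components accept.
A 15-state machine:
          a    b  
>  s0     s1   s0 
   s1     s2   s3 
   s2     s4   s2 
   s3     s5   s3 
   s4     s6   s4 
   s5     s4   s7 
 * s6     s8   s6 
   s7     s9   s7 
 * s8     s8   s8 
   s9     s6  s10 
   s10   s11  s10 
   s11    s8  s12 
   s12   s13  s12 
   s13    s8  s14 
   s14   s13  s14 
(> = start, * = accepting)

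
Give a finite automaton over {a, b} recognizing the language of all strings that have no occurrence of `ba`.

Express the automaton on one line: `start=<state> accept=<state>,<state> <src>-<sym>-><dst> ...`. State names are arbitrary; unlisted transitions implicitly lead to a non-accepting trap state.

start=S0 accept=S0,S1 S0-a->S0 S0-b->S1 S1-a->S2 S1-b->S1 S2-a->S2 S2-b->S2

This is the complement of 'contains `ba`'. Use the same substring-matching states — S0 through S2 holding how much of `ba` has just been matched — but flip the accepting set: everything except the trap S2 accepts.
With 3 states:
        a   b  
>* S0   S0  S1 
 * S1   S2  S1 
   S2   S2  S2 
(> = start, * = accepting)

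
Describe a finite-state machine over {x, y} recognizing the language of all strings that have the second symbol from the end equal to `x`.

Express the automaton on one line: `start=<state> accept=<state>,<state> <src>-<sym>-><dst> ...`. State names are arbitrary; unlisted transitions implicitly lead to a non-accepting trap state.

start=A accept=D,E A-x->B A-y->C B-x->D B-y->E C-x->F C-y->G D-x->D D-y->E E-x->F E-y->G F-x->D F-y->E G-x->F G-y->G

A DFA must remember the last 2 symbols (since which symbol is second-to-last isn't known until the input ends). Use one state per possible window of the last ≤2 symbols; accept from those whose window starts with `x`.
7 states suffice.
       x  y 
>  A   B  C 
   B   D  E 
   C   F  G 
 * D   D  E 
 * E   F  G 
   F   D  E 
   G   F  G 
(> = start, * = accepting)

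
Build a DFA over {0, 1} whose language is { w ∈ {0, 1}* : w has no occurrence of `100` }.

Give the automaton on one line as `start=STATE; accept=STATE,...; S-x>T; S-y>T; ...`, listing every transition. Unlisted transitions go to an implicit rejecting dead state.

Track partial matches of the forbidden pattern `100`. State s3 is a dead state reached once `100` has occurred; every other state accepts. s0 means no part of `100` is currently matched.
With 4 states:
        0   1  
>* s0   s0  s1 
 * s1   s2  s1 
 * s2   s3  s1 
   s3   s3  s3 
(> = start, * = accepting)

start=s0; accept=s0,s1,s2; s0-0>s0; s0-1>s1; s1-0>s2; s1-1>s1; s2-0>s3; s2-1>s1; s3-0>s3; s3-1>s3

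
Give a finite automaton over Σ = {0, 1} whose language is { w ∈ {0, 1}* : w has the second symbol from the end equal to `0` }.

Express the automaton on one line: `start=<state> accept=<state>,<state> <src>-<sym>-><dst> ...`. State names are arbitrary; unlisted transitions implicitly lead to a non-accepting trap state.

start=s0 accept=s3,s4 s0-0->s1 s0-1->s2 s1-0->s3 s1-1->s4 s2-0->s5 s2-1->s6 s3-0->s3 s3-1->s4 s4-0->s5 s4-1->s6 s5-0->s3 s5-1->s4 s6-0->s5 s6-1->s6

A DFA must remember the last 2 symbols (since which symbol is second-to-last isn't known until the input ends). Use one state per possible window of the last ≤2 symbols; accept from those whose window starts with `0`.
With 7 states:
        0   1  
>  s0   s1  s2 
   s1   s3  s4 
   s2   s5  s6 
 * s3   s3  s4 
 * s4   s5  s6 
   s5   s3  s4 
   s6   s5  s6 
(> = start, * = accepting)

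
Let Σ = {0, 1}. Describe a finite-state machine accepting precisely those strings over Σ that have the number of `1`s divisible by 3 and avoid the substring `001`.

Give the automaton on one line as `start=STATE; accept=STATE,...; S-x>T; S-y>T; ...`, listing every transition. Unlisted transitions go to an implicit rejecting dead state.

Run two small machines in parallel and take their product. One (3 states) tracks the count of `1`s modulo 3; the other (4 states) tracks partial matches of the forbidden pattern `001`. Each combined state is a pair, one component from each; accept when both components accept.
A 12-state machine:
          0    1  
>* s0     s1   s2 
 * s1     s3   s2 
   s2     s4   s5 
 * s3     s3   s6 
   s4     s7   s5 
   s5     s8   s0 
   s6     s6   s9 
   s7     s7   s9 
   s8    s10   s0 
   s9     s9  s11 
   s10   s10  s11 
   s11   s11   s6 
(> = start, * = accepting)

start=s0; accept=s0,s1,s3; s0-0>s1; s0-1>s2; s1-0>s3; s1-1>s2; s2-0>s4; s2-1>s5; s3-0>s3; s3-1>s6; s4-0>s7; s4-1>s5; s5-0>s8; s5-1>s0; s6-0>s6; s6-1>s9; s7-0>s7; s7-1>s9; s8-0>s10; s8-1>s0; s9-0>s9; s9-1>s11; s10-0>s10; s10-1>s11; s11-0>s11; s11-1>s6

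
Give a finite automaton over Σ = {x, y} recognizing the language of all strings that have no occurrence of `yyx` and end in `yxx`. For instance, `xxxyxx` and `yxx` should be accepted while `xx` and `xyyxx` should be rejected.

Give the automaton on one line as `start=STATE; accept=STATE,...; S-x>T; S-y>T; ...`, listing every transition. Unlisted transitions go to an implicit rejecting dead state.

start=S0; accept=S4; S0-x>S0; S0-y>S1; S1-x>S2; S1-y>S3; S2-x>S4; S2-y>S1; S3-x>S3; S3-y>S3; S4-x>S0; S4-y>S1

Build one automaton per condition and run them in lockstep. One (4 states) tracks partial matches of the forbidden pattern `yyx`; the other (4 states) tracks how much of the suffix `yxx` has currently been matched. Each combined state is a pair, one component from each; accept when both components accept. Equivalent product states are then merged.
        x   y  
>  S0   S0  S1 
   S1   S2  S3 
   S2   S4  S1 
   S3   S3  S3 
 * S4   S0  S1 
(> = start, * = accepting)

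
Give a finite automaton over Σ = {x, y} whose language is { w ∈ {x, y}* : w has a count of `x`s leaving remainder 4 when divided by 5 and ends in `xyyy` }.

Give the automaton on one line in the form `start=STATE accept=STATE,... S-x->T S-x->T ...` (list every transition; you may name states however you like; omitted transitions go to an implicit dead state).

Handle the two conditions separately and then intersect. One (5 states) tracks the count of `x`s modulo 5; the other (5 states) tracks how much of the suffix `xyyy` has currently been matched. Each combined state is a pair, one component from each; accept when both components accept. Equivalent product states are then merged.
9 states suffice.
        x   y  
>  q0   q1  q0 
   q1   q2  q1 
   q2   q3  q2 
   q3   q4  q3 
   q4   q0  q5 
   q5   q0  q6 
   q6   q0  q7 
 * q7   q0  q8 
   q8   q0  q8 
(> = start, * = accepting)

start=q0 accept=q7 q0-x->q1 q0-y->q0 q1-x->q2 q1-y->q1 q2-x->q3 q2-y->q2 q3-x->q4 q3-y->q3 q4-x->q0 q4-y->q5 q5-x->q0 q5-y->q6 q6-x->q0 q6-y->q7 q7-x->q0 q7-y->q8 q8-x->q0 q8-y->q8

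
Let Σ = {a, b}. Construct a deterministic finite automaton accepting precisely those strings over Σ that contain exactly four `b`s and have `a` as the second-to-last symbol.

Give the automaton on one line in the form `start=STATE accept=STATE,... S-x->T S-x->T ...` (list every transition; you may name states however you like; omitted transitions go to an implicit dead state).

Build one automaton per condition and run them in lockstep. The first has 6 states tracking the count of `b`s, saturating at 5; the second has 7 states tracking the last 2 symbols read. A product state is a pair (one from each), accepting exactly when both do.
23 states suffice.
          a    b  
>  S0     S1   S2 
   S1     S3   S4 
   S2     S5   S6 
   S3     S3   S4 
   S4     S5   S6 
   S5     S7   S8 
   S6     S9  S10 
   S7     S7   S8 
   S8     S9  S10 
   S9    S11  S12 
   S10   S13  S14 
   S11   S11  S12 
   S12   S13  S14 
   S13   S15  S16 
   S14   S17  S18 
   S15   S15  S16 
 * S16   S17  S18 
   S17   S19  S20 
   S18   S21  S18 
 * S19   S19  S20 
   S20   S21  S18 
   S21   S22  S20 
   S22   S22  S20 
(> = start, * = accepting)

start=S0 accept=S16,S19 S0-a->S1 S0-b->S2 S1-a->S3 S1-b->S4 S2-a->S5 S2-b->S6 S3-a->S3 S3-b->S4 S4-a->S5 S4-b->S6 S5-a->S7 S5-b->S8 S6-a->S9 S6-b->S10 S7-a->S7 S7-b->S8 S8-a->S9 S8-b->S10 S9-a->S11 S9-b->S12 S10-a->S13 S10-b->S14 S11-a->S11 S11-b->S12 S12-a->S13 S12-b->S14 S13-a->S15 S13-b->S16 S14-a->S17 S14-b->S18 S15-a->S15 S15-b->S16 S16-a->S17 S16-b->S18 S17-a->S19 S17-b->S20 S18-a->S21 S18-b->S18 S19-a->S19 S19-b->S20 S20-a->S21 S20-b->S18 S21-a->S22 S21-b->S20 S22-a->S22 S22-b->S20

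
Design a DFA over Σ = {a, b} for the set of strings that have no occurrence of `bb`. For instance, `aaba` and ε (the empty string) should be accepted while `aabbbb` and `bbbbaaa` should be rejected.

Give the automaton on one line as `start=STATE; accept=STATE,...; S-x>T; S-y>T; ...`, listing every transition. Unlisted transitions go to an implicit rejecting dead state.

start=s0; accept=s0,s1; s0-a>s0; s0-b>s1; s1-a>s0; s1-b>s2; s2-a>s2; s2-b>s2

Track partial matches of the forbidden pattern `bb`. State s2 is a dead state reached once `bb` has occurred; every other state accepts. s0 means no part of `bb` is currently matched.
A 3-state machine:
        a   b  
>* s0   s0  s1 
 * s1   s0  s2 
   s2   s2  s2 
(> = start, * = accepting)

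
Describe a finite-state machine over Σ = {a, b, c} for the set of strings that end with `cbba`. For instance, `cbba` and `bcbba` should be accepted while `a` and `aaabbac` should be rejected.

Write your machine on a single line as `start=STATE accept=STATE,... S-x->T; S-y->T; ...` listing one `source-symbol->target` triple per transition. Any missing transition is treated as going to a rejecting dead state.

start=q0; accept=q4; q0-a->q0; q0-b->q0; q0-c->q1; q1-a->q0; q1-b->q2; q1-c->q1; q2-a->q0; q2-b->q3; q2-c->q1; q3-a->q4; q3-b->q0; q3-c->q1; q4-a->q0; q4-b->q0; q4-c->q1

Remember how much of `cbba` the current input suffix matches. State q0 means no match yet; q1 means the last symbol is `c`; q2 means the last 2 symbols are `cb`; q3 means the last 3 symbols are `cbb`; q4 means the last 4 symbols are `cbba`. Only q4 accepts. On a mismatch, fall back to the longest proper suffix that is still a prefix of `cbba`.
With 5 states:
        a   b   c  
>  q0   q0  q0  q1 
   q1   q0  q2  q1 
   q2   q0  q3  q1 
   q3   q4  q0  q1 
 * q4   q0  q0  q1 
(> = start, * = accepting)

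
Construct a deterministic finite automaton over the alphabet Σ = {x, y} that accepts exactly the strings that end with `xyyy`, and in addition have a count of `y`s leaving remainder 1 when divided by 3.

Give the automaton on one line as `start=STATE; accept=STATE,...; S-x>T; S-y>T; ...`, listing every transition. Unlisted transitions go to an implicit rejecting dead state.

Handle the two conditions separately and then intersect. The first has 5 states tracking how much of the suffix `xyyy` has currently been matched; the second has 3 states tracking the count of `y`s modulo 3. A product state is a pair (one from each), accepting exactly when both do.
          x    y  
>  s0     s1   s2 
   s1     s1   s3 
   s2     s4   s5 
   s3     s4   s6 
   s4     s4   s7 
   s5     s8   s0 
   s6     s8   s9 
   s7     s8  s10 
   s8     s8  s11 
   s9     s1   s2 
   s10    s1  s12 
   s11    s1  s13 
 * s12    s4   s5 
   s13    s4  s14 
   s14    s8   s0 
(> = start, * = accepting)

start=s0; accept=s12; s0-x>s1; s0-y>s2; s1-x>s1; s1-y>s3; s2-x>s4; s2-y>s5; s3-x>s4; s3-y>s6; s4-x>s4; s4-y>s7; s5-x>s8; s5-y>s0; s6-x>s8; s6-y>s9; s7-x>s8; s7-y>s10; s8-x>s8; s8-y>s11; s9-x>s1; s9-y>s2; s10-x>s1; s10-y>s12; s11-x>s1; s11-y>s13; s12-x>s4; s12-y>s5; s13-x>s4; s13-y>s14; s14-x>s8; s14-y>s0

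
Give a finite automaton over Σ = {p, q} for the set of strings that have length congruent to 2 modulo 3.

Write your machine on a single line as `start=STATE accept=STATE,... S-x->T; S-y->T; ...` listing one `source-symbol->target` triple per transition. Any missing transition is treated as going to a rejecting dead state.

start=S0; accept=S2; S0-p->S1; S0-q->S1; S1-p->S2; S1-q->S2; S2-p->S0; S2-q->S0

Count input length modulo 3: every symbol advances one step around the cycle S0 → S1 → S2 → S0. Accept at S2.
3 states suffice.
        p   q  
>  S0   S1  S1 
   S1   S2  S2 
 * S2   S0  S0 
(> = start, * = accepting)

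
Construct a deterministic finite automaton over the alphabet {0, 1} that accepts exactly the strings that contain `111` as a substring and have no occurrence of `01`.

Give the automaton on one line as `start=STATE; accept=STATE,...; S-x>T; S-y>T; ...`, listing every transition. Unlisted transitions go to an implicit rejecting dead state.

start=q0; accept=q4,q5; q0-0>q1; q0-1>q2; q1-0>q1; q1-1>q1; q2-0>q1; q2-1>q3; q3-0>q1; q3-1>q4; q4-0>q5; q4-1>q4; q5-0>q5; q5-1>q1

Build one automaton per condition and run them in lockstep. The first has 4 states tracking whether and how much of `111` has been seen; the second has 3 states tracking partial matches of the forbidden pattern `01`. A product state is a pair (one from each), accepting exactly when both do. Equivalent product states are then merged.
A 6-state machine:
        0   1  
>  q0   q1  q2 
   q1   q1  q1 
   q2   q1  q3 
   q3   q1  q4 
 * q4   q5  q4 
 * q5   q5  q1 
(> = start, * = accepting)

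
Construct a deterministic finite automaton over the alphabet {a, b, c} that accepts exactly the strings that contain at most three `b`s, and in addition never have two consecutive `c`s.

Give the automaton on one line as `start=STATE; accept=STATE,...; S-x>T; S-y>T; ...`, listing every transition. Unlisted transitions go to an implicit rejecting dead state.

start=s0; accept=s0,s1,s2,s3,s4,s6,s7,s8; s0-a>s0; s0-b>s1; s0-c>s2; s1-a>s1; s1-b>s3; s1-c>s4; s2-a>s0; s2-b>s1; s2-c>s5; s3-a>s3; s3-b>s6; s3-c>s7; s4-a>s1; s4-b>s3; s4-c>s5; s5-a>s5; s5-b>s5; s5-c>s5; s6-a>s6; s6-b>s5; s6-c>s8; s7-a>s3; s7-b>s6; s7-c>s5; s8-a>s6; s8-b>s5; s8-c>s5

Run two small machines in parallel and take their product. The first has 5 states tracking the count of `b`s, saturating at 4; the second has 3 states tracking partial matches of the forbidden pattern `cc`. A product state is a pair (one from each), accepting exactly when both do. Minimizing collapses redundant product states.
        a   b   c  
>* s0   s0  s1  s2 
 * s1   s1  s3  s4 
 * s2   s0  s1  s5 
 * s3   s3  s6  s7 
 * s4   s1  s3  s5 
   s5   s5  s5  s5 
 * s6   s6  s5  s8 
 * s7   s3  s6  s5 
 * s8   s6  s5  s5 
(> = start, * = accepting)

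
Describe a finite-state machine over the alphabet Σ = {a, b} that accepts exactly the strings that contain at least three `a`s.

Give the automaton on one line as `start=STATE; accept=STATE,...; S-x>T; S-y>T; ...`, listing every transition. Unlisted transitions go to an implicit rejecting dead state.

Only the number of `a`s matters, and only up to 4. Make a chain s0 → s1 → s2 → s3 → s4 advanced by each `a` (with s4 absorbing); every other symbol self-loops. The accepting set is {s3, s4}.
5 states suffice.
        a   b  
>  s0   s1  s0 
   s1   s2  s1 
   s2   s3  s2 
 * s3   s4  s3 
 * s4   s4  s4 
(> = start, * = accepting)

start=s0; accept=s3,s4; s0-a>s1; s0-b>s0; s1-a>s2; s1-b>s1; s2-a>s3; s2-b>s2; s3-a>s4; s3-b>s3; s4-a>s4; s4-b>s4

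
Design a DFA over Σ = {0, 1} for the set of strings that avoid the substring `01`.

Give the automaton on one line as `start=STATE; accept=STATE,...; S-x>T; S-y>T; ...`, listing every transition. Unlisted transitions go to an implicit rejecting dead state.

This is the complement of 'contains `01`'. Use the same substring-matching states — q0 through q2 holding how much of `01` has just been matched — but flip the accepting set: everything except the trap q2 accepts.
        0   1  
>* q0   q1  q0 
 * q1   q1  q2 
   q2   q2  q2 
(> = start, * = accepting)

start=q0; accept=q0,q1; q0-0>q1; q0-1>q0; q1-0>q1; q1-1>q2; q2-0>q2; q2-1>q2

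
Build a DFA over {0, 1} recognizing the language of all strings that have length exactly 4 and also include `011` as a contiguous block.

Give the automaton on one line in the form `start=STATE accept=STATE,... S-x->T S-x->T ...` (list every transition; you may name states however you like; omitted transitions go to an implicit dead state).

start=A accept=M A-0->B A-1->C B-0->D B-1->E C-0->D C-1->F D-0->G D-1->H E-0->G E-1->I F-0->G F-1->J G-0->K G-1->L H-0->K H-1->M I-0->M I-1->M J-0->K J-1->N K-0->O K-1->P L-0->O L-1->Q M-0->Q M-1->Q N-0->O N-1->R O-0->O O-1->P P-0->O P-1->Q Q-0->Q Q-1->Q R-0->O R-1->R

Build one automaton per condition and run them in lockstep. One (6 states) tracks the input length, saturating at 5; the other (4 states) tracks whether and how much of `011` has been seen. Each combined state is a pair, one component from each; accept when both components accept.
18 states suffice.
       0  1 
>  A   B  C 
   B   D  E 
   C   D  F 
   D   G  H 
   E   G  I 
   F   G  J 
   G   K  L 
   H   K  M 
   I   M  M 
   J   K  N 
   K   O  P 
   L   O  Q 
 * M   Q  Q 
   N   O  R 
   O   O  P 
   P   O  Q 
   Q   Q  Q 
   R   O  R 
(> = start, * = accepting)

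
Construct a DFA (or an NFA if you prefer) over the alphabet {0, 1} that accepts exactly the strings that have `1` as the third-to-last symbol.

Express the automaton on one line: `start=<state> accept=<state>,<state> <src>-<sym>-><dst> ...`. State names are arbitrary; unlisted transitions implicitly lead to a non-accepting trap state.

start=q0 accept=q11,q12,q13,q14 q0-0->q1 q0-1->q2 q1-0->q3 q1-1->q4 q2-0->q5 q2-1->q6 q3-0->q7 q3-1->q8 q4-0->q9 q4-1->q10 q5-0->q11 q5-1->q12 q6-0->q13 q6-1->q14 q7-0->q7 q7-1->q8 q8-0->q9 q8-1->q10 q9-0->q11 q9-1->q12 q10-0->q13 q10-1->q14 q11-0->q7 q11-1->q8 q12-0->q9 q12-1->q10 q13-0->q11 q13-1->q12 q14-0->q13 q14-1->q14

Because acceptance depends on a position counted from the end, the machine has to buffer the most recent 3 symbols. Make each state the string of the last up-to-3 symbols read; on input `x` shift the window left and append `x`. Accept when the buffered window has length 3 and begins with `1`.
15 states suffice.
          0    1  
>  q0     q1   q2 
   q1     q3   q4 
   q2     q5   q6 
   q3     q7   q8 
   q4     q9  q10 
   q5    q11  q12 
   q6    q13  q14 
   q7     q7   q8 
   q8     q9  q10 
   q9    q11  q12 
   q10   q13  q14 
 * q11    q7   q8 
 * q12    q9  q10 
 * q13   q11  q12 
 * q14   q13  q14 
(> = start, * = accepting)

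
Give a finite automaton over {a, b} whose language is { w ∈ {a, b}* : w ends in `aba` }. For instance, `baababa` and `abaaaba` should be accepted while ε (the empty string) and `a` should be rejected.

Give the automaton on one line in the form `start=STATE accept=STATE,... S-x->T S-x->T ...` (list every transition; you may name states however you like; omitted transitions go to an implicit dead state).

Remember how much of `aba` the current input suffix matches. State q0 means no match yet; q1 means the last symbol is `a`; q2 means the last 2 symbols are `ab`; q3 means the last 3 symbols are `aba`. Only q3 accepts. On a mismatch, fall back to the longest proper suffix that is still a prefix of `aba`.
A 4-state machine:
        a   b  
>  q0   q1  q0 
   q1   q1  q2 
   q2   q3  q0 
 * q3   q1  q2 
(> = start, * = accepting)

start=q0 accept=q3 q0-a->q1 q0-b->q0 q1-a->q1 q1-b->q2 q2-a->q3 q2-b->q0 q3-a->q1 q3-b->q2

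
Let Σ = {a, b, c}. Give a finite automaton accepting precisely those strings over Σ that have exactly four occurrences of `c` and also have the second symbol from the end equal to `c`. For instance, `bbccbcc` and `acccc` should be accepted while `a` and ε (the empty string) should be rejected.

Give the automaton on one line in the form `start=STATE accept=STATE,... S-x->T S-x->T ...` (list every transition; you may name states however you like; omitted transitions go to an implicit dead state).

start=s0 accept=s5,s7 s0-a->s0 s0-b->s0 s0-c->s1 s1-a->s1 s1-b->s1 s1-c->s2 s2-a->s2 s2-b->s2 s2-c->s3 s3-a->s4 s3-b->s4 s3-c->s5 s4-a->s4 s4-b->s4 s4-c->s6 s5-a->s7 s5-b->s7 s5-c->s8 s6-a->s7 s6-b->s7 s6-c->s8 s7-a->s8 s7-b->s8 s7-c->s8 s8-a->s8 s8-b->s8 s8-c->s8

Build one automaton per condition and run them in lockstep. The first has 6 states tracking the count of `c`s, saturating at 5; the second has 13 states tracking the last 2 symbols read. A product state is a pair (one from each), accepting exactly when both do. After merging equivalent states the machine shrinks.
        a   b   c  
>  s0   s0  s0  s1 
   s1   s1  s1  s2 
   s2   s2  s2  s3 
   s3   s4  s4  s5 
   s4   s4  s4  s6 
 * s5   s7  s7  s8 
   s6   s7  s7  s8 
 * s7   s8  s8  s8 
   s8   s8  s8  s8 
(> = start, * = accepting)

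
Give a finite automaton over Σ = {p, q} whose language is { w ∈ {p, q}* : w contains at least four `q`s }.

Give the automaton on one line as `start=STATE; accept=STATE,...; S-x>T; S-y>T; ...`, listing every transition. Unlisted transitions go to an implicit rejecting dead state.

Only the number of `q`s matters, and only up to 5. Make a chain A → B → C → D → E → F advanced by each `q` (with F absorbing); every other symbol self-loops. The accepting set is {E, F}.
With 6 states:
       p  q 
>  A   A  B 
   B   B  C 
   C   C  D 
   D   D  E 
 * E   E  F 
 * F   F  F 
(> = start, * = accepting)

start=A; accept=E,F; A-p>A; A-q>B; B-p>B; B-q>C; C-p>C; C-q>D; D-p>D; D-q>E; E-p>E; E-q>F; F-p>F; F-q>F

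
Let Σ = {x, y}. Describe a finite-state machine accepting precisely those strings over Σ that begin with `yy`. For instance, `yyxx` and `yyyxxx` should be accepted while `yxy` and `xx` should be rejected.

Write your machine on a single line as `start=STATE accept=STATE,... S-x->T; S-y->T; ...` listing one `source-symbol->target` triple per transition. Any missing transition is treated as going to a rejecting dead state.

start=q0; accept=q2; q0-x->q3; q0-y->q1; q1-x->q3; q1-y->q2; q2-x->q2; q2-y->q2; q3-x->q3; q3-y->q3

Walk along `yy` while the input agrees: from q0 take `y` to q1, and so on. Any deviation drops to the rejecting sink q3. Once q2 is reached the prefix is confirmed and every continuation is accepted.
4 states suffice.
        x   y  
>  q0   q3  q1 
   q1   q3  q2 
 * q2   q2  q2 
   q3   q3  q3 
(> = start, * = accepting)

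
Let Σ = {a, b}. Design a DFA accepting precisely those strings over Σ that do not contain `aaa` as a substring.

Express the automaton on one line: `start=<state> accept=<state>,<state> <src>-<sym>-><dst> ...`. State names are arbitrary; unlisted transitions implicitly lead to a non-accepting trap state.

This is the complement of 'contains `aaa`'. Use the same substring-matching states — S0 through S3 holding how much of `aaa` has just been matched — but flip the accepting set: everything except the trap S3 accepts.
4 states suffice.
        a   b  
>* S0   S1  S0 
 * S1   S2  S0 
 * S2   S3  S0 
   S3   S3  S3 
(> = start, * = accepting)

start=S0 accept=S0,S1,S2 S0-a->S1 S0-b->S0 S1-a->S2 S1-b->S0 S2-a->S3 S2-b->S0 S3-a->S3 S3-b->S3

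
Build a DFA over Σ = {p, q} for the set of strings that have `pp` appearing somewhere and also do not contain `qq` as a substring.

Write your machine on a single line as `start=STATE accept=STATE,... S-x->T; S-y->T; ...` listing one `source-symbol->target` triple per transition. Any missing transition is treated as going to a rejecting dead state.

Handle the two conditions separately and then intersect. One (3 states) tracks whether and how much of `pp` has been seen; the other (3 states) tracks partial matches of the forbidden pattern `qq`. Each combined state is a pair, one component from each; accept when both components accept. After merging equivalent states the machine shrinks.
A 6-state machine:
       p  q 
>  A   B  C 
   B   D  C 
   C   B  E 
 * D   D  F 
   E   E  E 
 * F   D  E 
(> = start, * = accepting)

start=A; accept=D,F; A-p->B; A-q->C; B-p->D; B-q->C; C-p->B; C-q->E; D-p->D; D-q->F; E-p->E; E-q->E; F-p->D; F-q->E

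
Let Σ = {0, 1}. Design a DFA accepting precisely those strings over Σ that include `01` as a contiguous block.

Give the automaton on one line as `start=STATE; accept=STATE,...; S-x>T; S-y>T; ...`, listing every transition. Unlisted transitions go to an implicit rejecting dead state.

Track how much of `01` has been matched so far: state s0 is no progress, s2 is the absorbing accept state reached once `01` has occurred. Intermediate states record partial matches; on a mismatch, fall back to the longest reusable overlap.
A 3-state machine:
        0   1  
>  s0   s1  s0 
   s1   s1  s2 
 * s2   s2  s2 
(> = start, * = accepting)

start=s0; accept=s2; s0-0>s1; s0-1>s0; s1-0>s1; s1-1>s2; s2-0>s2; s2-1>s2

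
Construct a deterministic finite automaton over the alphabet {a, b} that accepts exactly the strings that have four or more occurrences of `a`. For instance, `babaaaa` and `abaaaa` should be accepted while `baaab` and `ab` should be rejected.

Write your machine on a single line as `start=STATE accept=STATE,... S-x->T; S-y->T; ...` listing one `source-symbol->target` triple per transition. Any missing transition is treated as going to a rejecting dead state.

Only the number of `a`s matters, and only up to 5. Make a chain s0 → s1 → s2 → s3 → s4 → s5 advanced by each `a` (with s5 absorbing); every other symbol self-loops. The accepting set is {s4, s5}.
With 6 states:
        a   b  
>  s0   s1  s0 
   s1   s2  s1 
   s2   s3  s2 
   s3   s4  s3 
 * s4   s5  s4 
 * s5   s5  s5 
(> = start, * = accepting)

start=s0; accept=s4,s5; s0-a->s1; s0-b->s0; s1-a->s2; s1-b->s1; s2-a->s3; s2-b->s2; s3-a->s4; s3-b->s3; s4-a->s5; s4-b->s4; s5-a->s5; s5-b->s5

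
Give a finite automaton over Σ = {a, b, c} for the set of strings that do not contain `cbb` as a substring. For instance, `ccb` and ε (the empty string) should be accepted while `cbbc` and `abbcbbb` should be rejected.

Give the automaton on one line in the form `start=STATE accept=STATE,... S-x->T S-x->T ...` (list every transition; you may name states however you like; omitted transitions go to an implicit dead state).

Track partial matches of the forbidden pattern `cbb`. State s3 is a dead state reached once `cbb` has occurred; every other state accepts. s0 means no part of `cbb` is currently matched.
4 states suffice.
        a   b   c  
>* s0   s0  s0  s1 
 * s1   s0  s2  s1 
 * s2   s0  s3  s1 
   s3   s3  s3  s3 
(> = start, * = accepting)

start=s0 accept=s0,s1,s2 s0-a->s0 s0-b->s0 s0-c->s1 s1-a->s0 s1-b->s2 s1-c->s1 s2-a->s0 s2-b->s3 s2-c->s1 s3-a->s3 s3-b->s3 s3-c->s3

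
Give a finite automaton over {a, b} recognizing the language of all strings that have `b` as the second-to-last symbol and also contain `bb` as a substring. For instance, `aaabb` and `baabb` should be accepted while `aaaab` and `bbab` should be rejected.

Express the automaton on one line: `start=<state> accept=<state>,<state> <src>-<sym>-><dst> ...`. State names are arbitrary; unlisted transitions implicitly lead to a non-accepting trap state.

start=q0 accept=q2,q3 q0-a->q0 q0-b->q1 q1-a->q0 q1-b->q2 q2-a->q3 q2-b->q2 q3-a->q4 q3-b->q5 q4-a->q4 q4-b->q5 q5-a->q3 q5-b->q2

Build one automaton per condition and run them in lockstep. The first has 7 states tracking the last 2 symbols read; the second has 3 states tracking whether and how much of `bb` has been seen. A product state is a pair (one from each), accepting exactly when both do. After merging equivalent states the machine shrinks.
With 6 states:
        a   b  
>  q0   q0  q1 
   q1   q0  q2 
 * q2   q3  q2 
 * q3   q4  q5 
   q4   q4  q5 
   q5   q3  q2 
(> = start, * = accepting)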